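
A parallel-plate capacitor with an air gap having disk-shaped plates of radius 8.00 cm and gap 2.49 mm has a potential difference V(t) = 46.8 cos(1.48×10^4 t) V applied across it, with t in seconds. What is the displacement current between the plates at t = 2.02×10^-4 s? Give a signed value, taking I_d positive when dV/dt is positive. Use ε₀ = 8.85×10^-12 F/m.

-7.49×10^-6 A

dE/dt = (V₀ω/d)·−sin(ωt) with ωt = 2.9896 rad: (46.8)(1.48×10^4)(-0.1514)/(2.49×10^-3) = -4.211×10^7 V/(m·s).
I_d = ε₀ A dE/dt = (8.85×10^-12)(0.02011)(-4.211×10^7) = -7.49×10^-6 A.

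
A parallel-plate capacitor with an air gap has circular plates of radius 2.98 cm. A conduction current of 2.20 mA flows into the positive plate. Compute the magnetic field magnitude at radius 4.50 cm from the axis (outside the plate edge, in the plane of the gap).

Between the plates the displacement current equals the wire current: I_d = 2.20 mA = 2.20×10^-3 A.
Outside the plates the loop encloses all of I_d, so B·2πr = μ₀ I_d and B = 9.78×10^-9 T.

9.78×10^-9 T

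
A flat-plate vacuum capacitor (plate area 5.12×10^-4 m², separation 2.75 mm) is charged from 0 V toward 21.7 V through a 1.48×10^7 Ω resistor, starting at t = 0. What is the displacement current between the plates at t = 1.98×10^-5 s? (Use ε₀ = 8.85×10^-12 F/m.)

6.51×10^-7 A

C = ε₀A/d = (8.85×10^-12)(5.12×10^-4)/(2.75×10^-3) = 1.648×10^-12 F and τ = RC = 2.439×10^-5 s. I_d in the gap equals the RC charging current.
I_d(t) = (V₀/R) e^(−t/τ) = 1.466×10^-6 · e^(−0.8118) = 6.51×10^-7 A.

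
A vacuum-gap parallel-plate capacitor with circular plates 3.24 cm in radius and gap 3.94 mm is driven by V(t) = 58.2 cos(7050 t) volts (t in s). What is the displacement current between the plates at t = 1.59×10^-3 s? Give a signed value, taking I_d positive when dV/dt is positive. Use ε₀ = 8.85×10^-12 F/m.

2.97×10^-6 A

dV/dt = (58.2)(7050)·−sin(11.2095) = 4.010×10^5 V/s.
I_d = C dV/dt with C = ε₀A/d = (8.85×10^-12)(3.298×10^-3)/(3.94×10^-3) = 7.408×10^-12 F, so I_d = (7.408×10^-12)(4.010×10^5) = 2.97×10^-6 A.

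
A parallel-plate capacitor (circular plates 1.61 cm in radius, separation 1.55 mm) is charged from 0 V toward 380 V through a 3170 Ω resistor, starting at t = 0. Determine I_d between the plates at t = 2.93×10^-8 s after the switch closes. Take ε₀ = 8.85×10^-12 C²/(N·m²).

0.0164 A

With C = ε₀A/d = (8.85×10^-12)(8.143×10^-4)/(1.55×10^-3) = 4.649×10^-12 F, the time constant is τ = RC = 1.474×10^-8 s, so t/τ = 1.988 and e^(−t/τ) = 0.1370.
I_d = I_cond = (V₀/R) e^(−t/τ) = (0.1199)(0.1370) = 0.0164 A.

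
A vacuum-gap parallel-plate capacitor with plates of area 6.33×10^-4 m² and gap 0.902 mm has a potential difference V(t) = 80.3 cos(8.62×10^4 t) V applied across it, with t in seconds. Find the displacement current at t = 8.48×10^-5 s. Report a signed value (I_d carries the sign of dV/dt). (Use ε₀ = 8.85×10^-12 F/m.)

dV/dt = (80.3)(8.62×10^4)·−sin(7.30976) = -5.922×10^6 V/s.
I_d = C dV/dt with C = ε₀A/d = (8.85×10^-12)(6.33×10^-4)/(9.02×10^-4) = 6.211×10^-12 F, so I_d = (6.211×10^-12)(-5.922×10^6) = -3.68×10^-5 A.

-3.68×10^-5 A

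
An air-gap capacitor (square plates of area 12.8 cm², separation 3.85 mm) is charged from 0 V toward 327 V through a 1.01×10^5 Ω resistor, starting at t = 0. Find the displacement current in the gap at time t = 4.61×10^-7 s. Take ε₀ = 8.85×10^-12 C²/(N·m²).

With C = ε₀A/d = (8.85×10^-12)(1.28×10^-3)/(3.85×10^-3) = 2.942×10^-12 F, the time constant is τ = RC = 2.971×10^-7 s, so t/τ = 1.552 and e^(−t/τ) = 0.2118.
I_d = I_cond = (V₀/R) e^(−t/τ) = (3.238×10^-3)(0.2118) = 6.86×10^-4 A.

6.86×10^-4 A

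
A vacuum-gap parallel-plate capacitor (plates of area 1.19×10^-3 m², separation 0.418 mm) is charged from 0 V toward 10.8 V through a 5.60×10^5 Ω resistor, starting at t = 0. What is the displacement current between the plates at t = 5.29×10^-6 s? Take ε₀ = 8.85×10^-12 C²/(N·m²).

1.33×10^-5 A

C = ε₀A/d = (8.85×10^-12)(1.19×10^-3)/(4.18×10^-4) = 2.519×10^-11 F and τ = RC = 1.411×10^-5 s. I_d in the gap equals the RC charging current.
I_d(t) = (V₀/R) e^(−t/τ) = 1.929×10^-5 · e^(−0.3749) = 1.33×10^-5 A.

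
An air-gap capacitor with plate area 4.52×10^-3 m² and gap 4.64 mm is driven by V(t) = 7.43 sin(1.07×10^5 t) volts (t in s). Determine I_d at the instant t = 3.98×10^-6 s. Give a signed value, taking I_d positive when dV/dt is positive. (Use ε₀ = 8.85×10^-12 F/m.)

6.24×10^-6 A

C = ε₀A/d = (8.85×10^-12)(4.52×10^-3)/(4.64×10^-3) = 8.621×10^-12 F. dV/dt = V₀ω·cos(ωt); at ωt = 0.42586 rad this factor is 0.9107.
I_d = C dV/dt = (8.621×10^-12)(7.43)(1.07×10^5)(0.9107) = 6.24×10^-6 A.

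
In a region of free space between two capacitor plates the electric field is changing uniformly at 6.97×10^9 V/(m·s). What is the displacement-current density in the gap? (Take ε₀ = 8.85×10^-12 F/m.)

0.0617 A/m²

J_d = ε₀ dE/dt = (8.85×10^-12)(6.97×10^9) = 0.0617 A/m².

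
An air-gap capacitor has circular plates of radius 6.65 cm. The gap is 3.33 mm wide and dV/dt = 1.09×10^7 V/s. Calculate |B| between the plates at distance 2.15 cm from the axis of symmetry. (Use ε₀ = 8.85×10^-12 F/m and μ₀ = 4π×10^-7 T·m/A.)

dE/dt = (dV/dt)/d = 3.273×10^9 V/(m·s); I_d = ε₀(πR²)(dE/dt) = (8.85×10^-12)(0.01389)(3.273×10^9) = 4.023×10^-4 A.
For r < R the Ampère–Maxwell law gives B(2πr) = μ₀ I_d (r²/R²), so B = μ₀ I_d r/(2πR²) = (4π×10^-7)(4.023×10^-4)(0.0215)/(2π·0.0665²) = 3.91×10^-10 T.

3.91×10^-10 T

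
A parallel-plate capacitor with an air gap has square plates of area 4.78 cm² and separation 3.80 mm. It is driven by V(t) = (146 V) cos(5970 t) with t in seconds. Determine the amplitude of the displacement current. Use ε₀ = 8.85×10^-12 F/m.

C = ε₀A/d = (8.85×10^-12)(4.78×10^-4)/(3.80×10^-3) = 1.113×10^-12 F; ω = 5970 rad/s.
I_d = C dV/dt, so |I_d|_max = C V₀ ω = (1.113×10^-12)(146)(5970) = 9.70×10^-7 A.

9.70×10^-7 A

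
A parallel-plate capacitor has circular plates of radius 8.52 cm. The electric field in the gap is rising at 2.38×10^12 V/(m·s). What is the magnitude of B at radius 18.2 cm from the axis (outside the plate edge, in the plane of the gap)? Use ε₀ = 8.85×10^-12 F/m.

I_d = ε₀ dΦ_E/dt = ε₀ πR² (dE/dt) = (8.85×10^-12)(0.02280)(2.38×10^12) = 0.4802 A through the full plate area.
For r ≥ R the full I_d is enclosed: B = μ₀ I_d/(2πr) = (4π×10^-7)(0.4802)/(2π·0.182) = 5.28×10^-7 T.

5.28×10^-7 T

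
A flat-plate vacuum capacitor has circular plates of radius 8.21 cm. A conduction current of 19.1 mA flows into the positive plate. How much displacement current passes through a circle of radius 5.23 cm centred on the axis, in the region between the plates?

By continuity the displacement current in the gap matches the conduction current: I_d = 0.0191 A.
Since J_d is uniform, the enclosed fraction is (r/R)² = 0.4058, giving I_d,enc = 7.75×10^-3 A.

7.75×10^-3 A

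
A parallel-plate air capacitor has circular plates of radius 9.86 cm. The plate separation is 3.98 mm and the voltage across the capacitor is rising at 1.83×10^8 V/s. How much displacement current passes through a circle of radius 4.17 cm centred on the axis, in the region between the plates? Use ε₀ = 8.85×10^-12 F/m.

2.22×10^-3 A

With E = V/d, dE/dt = 4.598×10^10 V/(m·s) and πR² = 0.03054 m², giving I_d = ε₀ πR² dE/dt = 0.01243 A.
Through an area πr² the displacement current is I_d·(πr²/πR²) = I_d (r/R)² = 2.22×10^-3 A.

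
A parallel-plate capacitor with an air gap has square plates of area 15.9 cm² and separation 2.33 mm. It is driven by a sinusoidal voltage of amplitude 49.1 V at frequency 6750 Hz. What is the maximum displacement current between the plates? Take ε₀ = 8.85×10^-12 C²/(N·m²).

1.26×10^-5 A

The displacement current equals the conduction current C dV/dt, which peaks at C V₀ ω.
With C = ε₀A/d = (8.85×10^-12)(1.59×10^-3)/(2.33×10^-3) = 6.039×10^-12 F and ω = 2πf = 4.241×10^4 rad/s, I_d,max = (6.039×10^-12)(49.1)(4.241×10^4) = 1.26×10^-5 A.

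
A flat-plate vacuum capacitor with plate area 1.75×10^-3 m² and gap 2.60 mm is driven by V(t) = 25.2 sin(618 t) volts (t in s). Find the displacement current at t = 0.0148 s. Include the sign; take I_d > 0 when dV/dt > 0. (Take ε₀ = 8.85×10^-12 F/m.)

dE/dt = (V₀ω/d)·cos(ωt) with ωt = 9.1464 rad: (25.2)(618)(-0.9615)/(2.60×10^-3) = -5.759×10^6 V/(m·s).
I_d = ε₀ A dE/dt = (8.85×10^-12)(1.75×10^-3)(-5.759×10^6) = -8.92×10^-8 A.

-8.92×10^-8 A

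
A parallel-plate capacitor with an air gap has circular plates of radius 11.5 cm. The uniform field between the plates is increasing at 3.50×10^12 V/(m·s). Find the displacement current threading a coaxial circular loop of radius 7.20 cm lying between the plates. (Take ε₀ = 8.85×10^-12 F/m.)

I_d = ε₀ dΦ_E/dt = ε₀ πR² (dE/dt) = (8.85×10^-12)(0.04155)(3.50×10^12) = 1.287 A through the full plate area.
Through an area πr² the displacement current is I_d·(πr²/πR²) = I_d (r/R)² = 0.504 A.

0.504 A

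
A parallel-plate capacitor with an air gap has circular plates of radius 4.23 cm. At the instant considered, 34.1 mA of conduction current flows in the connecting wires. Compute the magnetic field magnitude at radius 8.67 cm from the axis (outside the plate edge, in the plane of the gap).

7.87×10^-8 T

No conduction current crosses the gap, so I_d there equals the 0.0341 A in the leads.
With r > R the enclosed displacement current is the full I_d; B = μ₀ I_d / (2πr) = 7.87×10^-8 T.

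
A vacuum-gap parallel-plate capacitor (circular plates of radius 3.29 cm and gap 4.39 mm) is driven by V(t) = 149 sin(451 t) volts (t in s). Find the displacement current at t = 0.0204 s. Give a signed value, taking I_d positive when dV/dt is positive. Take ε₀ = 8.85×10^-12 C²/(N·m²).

dE/dt = (V₀ω/d)·cos(ωt) with ωt = 9.2004 rad: (149)(451)(-0.9749)/(4.39×10^-3) = -1.492×10^7 V/(m·s).
I_d = ε₀ A dE/dt = (8.85×10^-12)(3.400×10^-3)(-1.492×10^7) = -4.49×10^-7 A.

-4.49×10^-7 A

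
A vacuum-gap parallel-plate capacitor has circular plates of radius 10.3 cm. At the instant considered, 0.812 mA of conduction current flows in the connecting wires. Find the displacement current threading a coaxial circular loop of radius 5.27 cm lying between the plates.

By continuity the displacement current in the gap matches the conduction current: I_d = 8.12×10^-4 A.
The field is uniform, so I_d,enc = I_d (r/R)² = (8.12×10^-4)(5.27/10.3)² = 2.13×10^-4 A.

2.13×10^-4 A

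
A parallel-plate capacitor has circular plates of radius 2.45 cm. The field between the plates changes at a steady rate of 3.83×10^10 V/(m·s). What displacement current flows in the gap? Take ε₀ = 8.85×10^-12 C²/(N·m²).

The displacement current is ε₀ times dΦ_E/dt = ε₀ A dE/dt = (8.85×10^-12)(1.886×10^-3)(3.83×10^10) = 6.39×10^-4 A.

6.39×10^-4 A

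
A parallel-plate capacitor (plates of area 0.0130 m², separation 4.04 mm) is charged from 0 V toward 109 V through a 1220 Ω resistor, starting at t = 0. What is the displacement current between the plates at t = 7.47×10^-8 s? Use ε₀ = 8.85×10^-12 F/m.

C = ε₀A/d = (8.85×10^-12)(0.0130)/(4.04×10^-3) = 2.848×10^-11 F and τ = RC = 3.475×10^-8 s. I_d in the gap equals the RC charging current.
I_d(t) = (V₀/R) e^(−t/τ) = 0.08934 · e^(−2.150) = 0.0104 A.

0.0104 A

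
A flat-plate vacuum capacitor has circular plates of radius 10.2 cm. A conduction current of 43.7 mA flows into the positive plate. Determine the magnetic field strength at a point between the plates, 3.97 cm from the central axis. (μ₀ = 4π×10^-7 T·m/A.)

No conduction current crosses the gap, so I_d there equals the 0.0437 A in the leads.
An Ampèrian loop of radius r encloses a fraction (r/R)² of I_d. Then B·2πr = μ₀ I_d (r/R)², giving B = μ₀ I_d r/(2πR²) = 3.34×10^-8 T.

3.34×10^-8 T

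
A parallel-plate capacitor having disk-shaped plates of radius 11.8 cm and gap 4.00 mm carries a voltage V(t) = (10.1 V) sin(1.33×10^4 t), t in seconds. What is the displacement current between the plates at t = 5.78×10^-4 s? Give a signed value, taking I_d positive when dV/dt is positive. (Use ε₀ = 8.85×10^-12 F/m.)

dE/dt = (V₀ω/d)·cos(ωt) with ωt = 7.6874 rad: (10.1)(1.33×10^4)(0.1658)/(4.00×10^-3) = 5.568×10^6 V/(m·s).
I_d = ε₀ A dE/dt = (8.85×10^-12)(0.04374)(5.568×10^6) = 2.16×10^-6 A.

2.16×10^-6 A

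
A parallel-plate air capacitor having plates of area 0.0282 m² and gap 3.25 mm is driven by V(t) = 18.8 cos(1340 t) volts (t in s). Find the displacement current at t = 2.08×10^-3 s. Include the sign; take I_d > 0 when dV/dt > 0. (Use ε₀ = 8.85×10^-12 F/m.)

dE/dt = (V₀ω/d)·−sin(ωt) with ωt = 2.7872 rad: (18.8)(1340)(-0.3470)/(3.25×10^-3) = -2.690×10^6 V/(m·s).
I_d = ε₀ A dE/dt = (8.85×10^-12)(0.0282)(-2.690×10^6) = -6.71×10^-7 A.

-6.71×10^-7 A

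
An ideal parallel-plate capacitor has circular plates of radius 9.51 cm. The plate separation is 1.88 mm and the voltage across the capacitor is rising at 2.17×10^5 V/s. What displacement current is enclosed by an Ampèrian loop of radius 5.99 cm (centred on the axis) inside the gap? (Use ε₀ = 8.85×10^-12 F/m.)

dE/dt = (dV/dt)/d = 1.154×10^8 V/(m·s); I_d = ε₀(πR²)(dE/dt) = (8.85×10^-12)(0.02841)(1.154×10^8) = 2.901×10^-5 A.
Since J_d is uniform, the enclosed fraction is (r/R)² = 0.3967, giving I_d,enc = 1.15×10^-5 A.

1.15×10^-5 A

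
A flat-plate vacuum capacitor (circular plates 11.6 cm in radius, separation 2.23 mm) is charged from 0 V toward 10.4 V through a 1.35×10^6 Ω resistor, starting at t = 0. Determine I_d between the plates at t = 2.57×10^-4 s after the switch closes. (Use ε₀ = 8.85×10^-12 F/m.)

C = ε₀A/d = (8.85×10^-12)(0.04227)/(2.23×10^-3) = 1.678×10^-10 F and τ = RC = 2.265×10^-4 s. I_d in the gap equals the RC charging current.
I_d(t) = (V₀/R) e^(−t/τ) = 7.704×10^-6 · e^(−1.135) = 2.48×10^-6 A.

2.48×10^-6 A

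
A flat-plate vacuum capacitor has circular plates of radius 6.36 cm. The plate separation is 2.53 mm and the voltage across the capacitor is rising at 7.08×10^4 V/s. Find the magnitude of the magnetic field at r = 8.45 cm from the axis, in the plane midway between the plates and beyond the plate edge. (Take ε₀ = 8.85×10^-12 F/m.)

dE/dt = (dV/dt)/d = 2.798×10^7 V/(m·s); I_d = ε₀(πR²)(dE/dt) = (8.85×10^-12)(0.01271)(2.798×10^7) = 3.147×10^-6 A.
For r ≥ R the full I_d is enclosed: B = μ₀ I_d/(2πr) = (4π×10^-7)(3.147×10^-6)/(2π·0.0845) = 7.45×10^-12 T.

7.45×10^-12 T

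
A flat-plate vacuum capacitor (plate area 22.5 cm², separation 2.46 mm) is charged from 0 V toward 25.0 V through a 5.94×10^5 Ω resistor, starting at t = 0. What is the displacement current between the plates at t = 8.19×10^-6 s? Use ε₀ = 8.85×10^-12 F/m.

C = ε₀A/d = (8.85×10^-12)(2.25×10^-3)/(2.46×10^-3) = 8.095×10^-12 F, so τ = RC = 4.808×10^-6 s.
The conduction current is I(t) = (V₀/R) e^(−t/τ), and the displacement current between the plates equals it.
t/τ = 1.703; I_d = (25.0/5.94×10^5) · e^(−1.703) = (4.209×10^-5)(0.1821) = 7.66×10^-6 A.

7.66×10^-6 A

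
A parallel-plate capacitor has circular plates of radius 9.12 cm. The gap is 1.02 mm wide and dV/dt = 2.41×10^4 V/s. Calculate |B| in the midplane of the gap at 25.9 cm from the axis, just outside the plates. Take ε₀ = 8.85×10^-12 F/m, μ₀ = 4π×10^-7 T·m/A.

4.22×10^-12 T

dE/dt = (dV/dt)/d = 2.363×10^7 V/(m·s); I_d = ε₀(πR²)(dE/dt) = (8.85×10^-12)(0.02613)(2.363×10^7) = 5.464×10^-6 A.
Outside the plates the loop encloses all of I_d, so B·2πr = μ₀ I_d and B = 4.22×10^-12 T.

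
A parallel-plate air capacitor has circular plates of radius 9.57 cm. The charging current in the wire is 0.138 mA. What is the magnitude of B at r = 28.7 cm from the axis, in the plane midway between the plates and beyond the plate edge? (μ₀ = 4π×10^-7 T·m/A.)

Between the plates the displacement current equals the wire current: I_d = 0.138 mA = 1.38×10^-4 A.
Outside the plates the loop encloses all of I_d, so B·2πr = μ₀ I_d and B = 9.62×10^-11 T.

9.62×10^-11 T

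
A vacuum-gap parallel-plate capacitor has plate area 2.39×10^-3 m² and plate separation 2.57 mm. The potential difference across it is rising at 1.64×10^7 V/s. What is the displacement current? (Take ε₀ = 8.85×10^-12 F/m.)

1.35×10^-4 A

The displacement current equals the charging current C dV/dt. With C = ε₀A/d = (8.85×10^-12)(2.39×10^-3)/(2.57×10^-3) = 8.230×10^-12 F, I_d = (8.230×10^-12)(1.64×10^7) = 1.35×10^-4 A.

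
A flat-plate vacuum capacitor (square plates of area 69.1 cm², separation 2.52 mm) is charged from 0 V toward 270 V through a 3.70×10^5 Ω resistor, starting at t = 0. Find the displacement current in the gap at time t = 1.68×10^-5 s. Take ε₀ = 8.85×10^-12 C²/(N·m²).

C = ε₀A/d = (8.85×10^-12)(6.91×10^-3)/(2.52×10^-3) = 2.427×10^-11 F, so τ = RC = 8.980×10^-6 s.
The conduction current is I(t) = (V₀/R) e^(−t/τ), and the displacement current between the plates equals it.
t/τ = 1.871; I_d = (270/3.70×10^5) · e^(−1.871) = (7.297×10^-4)(0.1540) = 1.12×10^-4 A.

1.12×10^-4 A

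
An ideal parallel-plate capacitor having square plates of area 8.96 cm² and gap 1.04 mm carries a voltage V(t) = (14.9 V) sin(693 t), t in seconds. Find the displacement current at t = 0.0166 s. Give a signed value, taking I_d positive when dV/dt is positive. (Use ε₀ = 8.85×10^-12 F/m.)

3.83×10^-8 A

C = ε₀A/d = (8.85×10^-12)(8.96×10^-4)/(1.04×10^-3) = 7.625×10^-12 F. dV/dt = V₀ω·cos(ωt); at ωt = 11.5038 rad this factor is 0.4866.
I_d = C dV/dt = (7.625×10^-12)(14.9)(693)(0.4866) = 3.83×10^-8 A.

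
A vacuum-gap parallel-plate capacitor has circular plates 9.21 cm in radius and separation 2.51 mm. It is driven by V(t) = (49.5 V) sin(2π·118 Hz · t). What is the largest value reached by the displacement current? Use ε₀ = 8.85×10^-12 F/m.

3.45×10^-6 A

(dE/dt)_max = V₀ω/d = 1.462×10^7 V/(m·s); ω = 2πf = 741.4 rad/s.
I_d,max = ε₀ A (dE/dt)_max = (8.85×10^-12)(0.02665)(1.462×10^7) = 3.45×10^-6 A.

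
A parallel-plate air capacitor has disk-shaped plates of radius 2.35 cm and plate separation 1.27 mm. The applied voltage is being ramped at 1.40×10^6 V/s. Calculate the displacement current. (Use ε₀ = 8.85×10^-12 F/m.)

E = V/d so dE/dt = (dV/dt)/d = 1.102×10^9 V/(m·s), and I_d = ε₀ A dE/dt = (8.85×10^-12)(1.735×10^-3)(1.102×10^9) = 1.69×10^-5 A.

1.69×10^-5 A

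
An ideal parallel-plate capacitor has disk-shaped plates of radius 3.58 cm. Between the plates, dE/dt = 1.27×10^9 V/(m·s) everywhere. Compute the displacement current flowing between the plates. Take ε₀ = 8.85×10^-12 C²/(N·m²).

4.53×10^-5 A

The displacement current is ε₀ times dΦ_E/dt = ε₀ A dE/dt = (8.85×10^-12)(4.026×10^-3)(1.27×10^9) = 4.53×10^-5 A.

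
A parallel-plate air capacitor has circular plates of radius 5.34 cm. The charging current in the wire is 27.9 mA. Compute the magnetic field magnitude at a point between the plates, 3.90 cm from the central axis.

Between the plates the displacement current equals the wire current: I_d = 27.9 mA = 0.0279 A.
An Ampèrian loop of radius r encloses a fraction (r/R)² of I_d. Then B·2πr = μ₀ I_d (r/R)², giving B = μ₀ I_d r/(2πR²) = 7.63×10^-8 T.

7.63×10^-8 T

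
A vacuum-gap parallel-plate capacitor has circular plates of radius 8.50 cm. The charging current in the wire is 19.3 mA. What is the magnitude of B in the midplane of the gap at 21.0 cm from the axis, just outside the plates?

1.84×10^-8 T

Between the plates the displacement current equals the wire current: I_d = 19.3 mA = 0.0193 A.
With r > R the enclosed displacement current is the full I_d; B = μ₀ I_d / (2πr) = 1.84×10^-8 T.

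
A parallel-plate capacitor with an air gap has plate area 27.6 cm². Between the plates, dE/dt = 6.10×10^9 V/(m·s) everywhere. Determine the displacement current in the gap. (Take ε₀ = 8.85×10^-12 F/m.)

1.49×10^-4 A

With a uniform field, Φ_E = EA, so I_d = ε₀ A dE/dt = 1.49×10^-4 A.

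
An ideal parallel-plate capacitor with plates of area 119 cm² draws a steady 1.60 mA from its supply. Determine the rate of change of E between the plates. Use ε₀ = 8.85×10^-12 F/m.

1.52×10^10 V/(m·s)

Charge continuity gives I_d = I = 1.60×10^-3 A between the plates.
Inverting I_d = ε₀ A dE/dt gives dE/dt = 1.60×10^-3 / (8.85×10^-12 · 0.0119) = 1.52×10^10 V/(m·s).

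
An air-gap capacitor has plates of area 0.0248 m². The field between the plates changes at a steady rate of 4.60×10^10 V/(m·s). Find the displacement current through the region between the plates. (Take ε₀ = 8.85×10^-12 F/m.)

0.0101 A

I_d = ε₀ A (dE/dt) = (8.85×10^-12)(0.0248 m²)(4.60×10^10) = 0.0101 A.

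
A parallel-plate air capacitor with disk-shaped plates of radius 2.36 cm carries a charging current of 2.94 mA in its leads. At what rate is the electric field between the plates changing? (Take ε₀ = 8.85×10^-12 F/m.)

1.90×10^11 V/(m·s)

By continuity, I_d in the gap equals the 2.94 mA flowing in the wire.
Inverting I_d = ε₀ A dE/dt gives dE/dt = 2.94×10^-3 / (8.85×10^-12 · 1.750×10^-3) = 1.90×10^11 V/(m·s).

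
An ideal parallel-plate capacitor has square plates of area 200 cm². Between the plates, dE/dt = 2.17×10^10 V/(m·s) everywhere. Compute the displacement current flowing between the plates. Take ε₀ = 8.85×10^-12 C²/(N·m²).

With a uniform field, Φ_E = EA, so I_d = ε₀ A dE/dt = 3.84×10^-3 A.

3.84×10^-3 A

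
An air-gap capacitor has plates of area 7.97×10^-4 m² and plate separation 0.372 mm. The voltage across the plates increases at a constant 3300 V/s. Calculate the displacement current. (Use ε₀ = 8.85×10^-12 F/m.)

6.26×10^-8 A

The field between the plates is E = V/d, so dE/dt = (3300)/(3.72×10^-4 m) = 8.871×10^6 V/(m·s).
I_d = ε₀ A (dE/dt) = (8.85×10^-12)(7.97×10^-4)(8.871×10^6) = 6.26×10^-8 A.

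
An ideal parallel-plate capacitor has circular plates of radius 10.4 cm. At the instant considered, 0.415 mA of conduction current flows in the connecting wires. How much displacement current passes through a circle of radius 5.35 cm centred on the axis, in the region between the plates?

Between the plates the displacement current equals the wire current: I_d = 0.415 mA = 4.15×10^-4 A.
The field is uniform, so I_d,enc = I_d (r/R)² = (4.15×10^-4)(5.35/10.4)² = 1.10×10^-4 A.

1.10×10^-4 A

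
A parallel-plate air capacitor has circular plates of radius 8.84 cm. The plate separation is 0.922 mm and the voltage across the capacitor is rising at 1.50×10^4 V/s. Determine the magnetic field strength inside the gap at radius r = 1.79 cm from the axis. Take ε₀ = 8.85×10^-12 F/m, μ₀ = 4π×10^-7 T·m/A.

1.62×10^-12 T

I_d = C dV/dt with C = ε₀πR²/d = 2.356×10^-10 F, so I_d = (2.356×10^-10)(1.50×10^4) = 3.534×10^-6 A.
An Ampèrian loop of radius r encloses a fraction (r/R)² of I_d. Then B·2πr = μ₀ I_d (r/R)², giving B = μ₀ I_d r/(2πR²) = 1.62×10^-12 T.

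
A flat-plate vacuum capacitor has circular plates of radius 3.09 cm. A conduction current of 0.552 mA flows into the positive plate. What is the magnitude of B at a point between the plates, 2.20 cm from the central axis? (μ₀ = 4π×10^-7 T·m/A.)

2.54×10^-9 T

No conduction current crosses the gap, so I_d there equals the 5.52×10^-4 A in the leads.
An Ampèrian loop of radius r encloses a fraction (r/R)² of I_d. Then B·2πr = μ₀ I_d (r/R)², giving B = μ₀ I_d r/(2πR²) = 2.54×10^-9 T.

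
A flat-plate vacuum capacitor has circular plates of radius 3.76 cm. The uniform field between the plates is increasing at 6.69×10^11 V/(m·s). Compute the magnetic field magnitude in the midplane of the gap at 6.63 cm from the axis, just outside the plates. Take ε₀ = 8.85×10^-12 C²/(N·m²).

Through the whole plate area (πR² = 4.441×10^-3 m²), I_d = ε₀ πR² dE/dt = 0.02629 A.
For r ≥ R the full I_d is enclosed: B = μ₀ I_d/(2πr) = (4π×10^-7)(0.02629)/(2π·0.0663) = 7.93×10^-8 T.

7.93×10^-8 T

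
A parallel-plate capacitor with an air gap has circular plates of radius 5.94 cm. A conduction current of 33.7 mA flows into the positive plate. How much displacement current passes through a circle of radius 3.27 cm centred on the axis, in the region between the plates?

No conduction current crosses the gap, so I_d there equals the 0.0337 A in the leads.
The field is uniform, so I_d,enc = I_d (r/R)² = (0.0337)(3.27/5.94)² = 0.0102 A.

0.0102 A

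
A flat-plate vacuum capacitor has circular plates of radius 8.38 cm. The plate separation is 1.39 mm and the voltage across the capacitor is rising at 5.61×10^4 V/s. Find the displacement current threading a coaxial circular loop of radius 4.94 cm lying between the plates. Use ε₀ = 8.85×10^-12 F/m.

dE/dt = (dV/dt)/d = 4.036×10^7 V/(m·s); I_d = ε₀(πR²)(dE/dt) = (8.85×10^-12)(0.02206)(4.036×10^7) = 7.880×10^-6 A.
Since J_d is uniform, the enclosed fraction is (r/R)² = 0.3475, giving I_d,enc = 2.74×10^-6 A.

2.74×10^-6 A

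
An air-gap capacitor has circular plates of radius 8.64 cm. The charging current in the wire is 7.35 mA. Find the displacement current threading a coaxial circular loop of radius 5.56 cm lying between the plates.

No conduction current crosses the gap, so I_d there equals the 7.35×10^-3 A in the leads.
Since J_d is uniform, the enclosed fraction is (r/R)² = 0.4141, giving I_d,enc = 3.04×10^-3 A.

3.04×10^-3 A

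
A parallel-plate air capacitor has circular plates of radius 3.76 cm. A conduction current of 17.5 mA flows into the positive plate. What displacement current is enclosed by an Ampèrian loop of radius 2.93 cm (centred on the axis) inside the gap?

0.0106 A

By continuity the displacement current in the gap matches the conduction current: I_d = 0.0175 A.
Through an area πr² the displacement current is I_d·(πr²/πR²) = I_d (r/R)² = 0.0106 A.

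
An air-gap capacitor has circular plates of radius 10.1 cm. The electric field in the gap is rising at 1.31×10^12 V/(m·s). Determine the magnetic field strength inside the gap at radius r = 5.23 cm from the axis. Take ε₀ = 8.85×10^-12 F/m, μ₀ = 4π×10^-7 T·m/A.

Through the whole plate area (πR² = 0.03205 m²), I_d = ε₀ πR² dE/dt = 0.3716 A.
For r < R the Ampère–Maxwell law gives B(2πr) = μ₀ I_d (r²/R²), so B = μ₀ I_d r/(2πR²) = (4π×10^-7)(0.3716)(0.0523)/(2π·0.101²) = 3.81×10^-7 T.

3.81×10^-7 T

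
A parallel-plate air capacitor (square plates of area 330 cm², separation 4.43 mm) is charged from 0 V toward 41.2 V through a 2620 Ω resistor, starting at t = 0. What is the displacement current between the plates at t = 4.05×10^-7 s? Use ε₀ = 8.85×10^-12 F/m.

1.51×10^-3 A

C = ε₀A/d = (8.85×10^-12)(0.0330)/(4.43×10^-3) = 6.593×10^-11 F, so τ = RC = 1.727×10^-7 s.
The conduction current is I(t) = (V₀/R) e^(−t/τ), and the displacement current between the plates equals it.
t/τ = 2.345; I_d = (41.2/2620) · e^(−2.345) = (0.01573)(0.09585) = 1.51×10^-3 A.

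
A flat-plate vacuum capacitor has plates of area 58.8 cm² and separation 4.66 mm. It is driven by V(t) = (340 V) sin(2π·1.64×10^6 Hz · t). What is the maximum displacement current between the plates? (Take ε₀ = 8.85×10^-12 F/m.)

C = ε₀A/d = (8.85×10^-12)(5.88×10^-3)/(4.66×10^-3) = 1.117×10^-11 F; ω = 2πf = 1.030×10^7 rad/s.
I_d = C dV/dt, so |I_d|_max = C V₀ ω = (1.117×10^-11)(340)(1.030×10^7) = 0.0391 A.

0.0391 A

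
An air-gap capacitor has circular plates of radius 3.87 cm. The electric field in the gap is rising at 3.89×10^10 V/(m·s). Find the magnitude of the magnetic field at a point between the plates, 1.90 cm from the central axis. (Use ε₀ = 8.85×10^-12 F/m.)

4.11×10^-9 T

Total displacement current: I_d = ε₀(πR²)(dE/dt) = (8.85×10^-12)(4.705×10^-3)(3.89×10^10) = 1.620×10^-3 A.
An Ampèrian loop of radius r encloses a fraction (r/R)² of I_d. Then B·2πr = μ₀ I_d (r/R)², giving B = μ₀ I_d r/(2πR²) = 4.11×10^-9 T.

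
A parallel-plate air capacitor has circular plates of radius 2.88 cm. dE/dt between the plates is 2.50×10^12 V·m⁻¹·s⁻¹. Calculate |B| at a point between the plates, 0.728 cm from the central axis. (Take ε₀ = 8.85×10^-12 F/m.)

Total displacement current: I_d = ε₀(πR²)(dE/dt) = (8.85×10^-12)(2.606×10^-3)(2.50×10^12) = 0.05766 A.
For r < R the Ampère–Maxwell law gives B(2πr) = μ₀ I_d (r²/R²), so B = μ₀ I_d r/(2πR²) = (4π×10^-7)(0.05766)(7.28×10^-3)/(2π·0.0288²) = 1.01×10^-7 T.

1.01×10^-7 T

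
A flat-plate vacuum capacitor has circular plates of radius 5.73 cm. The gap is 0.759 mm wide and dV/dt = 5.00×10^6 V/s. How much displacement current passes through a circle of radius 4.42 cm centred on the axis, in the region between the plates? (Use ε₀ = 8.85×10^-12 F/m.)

3.58×10^-4 A

With E = V/d, dE/dt = 6.588×10^9 V/(m·s) and πR² = 0.01031 m², giving I_d = ε₀ πR² dE/dt = 6.011×10^-4 A.
The field is uniform, so I_d,enc = I_d (r/R)² = (6.011×10^-4)(4.42/5.73)² = 3.58×10^-4 A.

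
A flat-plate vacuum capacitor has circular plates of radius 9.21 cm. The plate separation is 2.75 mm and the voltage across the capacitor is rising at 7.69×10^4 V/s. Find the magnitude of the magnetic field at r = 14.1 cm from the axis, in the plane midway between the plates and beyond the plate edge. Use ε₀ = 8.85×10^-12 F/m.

I_d = C dV/dt with C = ε₀πR²/d = 8.576×10^-11 F, so I_d = (8.576×10^-11)(7.69×10^4) = 6.595×10^-6 A.
Outside the plates the loop encloses all of I_d, so B·2πr = μ₀ I_d and B = 9.35×10^-12 T.

9.35×10^-12 T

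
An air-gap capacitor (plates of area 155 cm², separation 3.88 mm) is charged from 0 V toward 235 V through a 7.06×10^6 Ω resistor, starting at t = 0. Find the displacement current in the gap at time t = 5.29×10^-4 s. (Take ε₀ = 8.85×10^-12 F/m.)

4.00×10^-6 A

C = ε₀A/d = (8.85×10^-12)(0.0155)/(3.88×10^-3) = 3.535×10^-11 F, so τ = RC = 2.496×10^-4 s.
The conduction current is I(t) = (V₀/R) e^(−t/τ), and the displacement current between the plates equals it.
t/τ = 2.119; I_d = (235/7.06×10^6) · e^(−2.119) = (3.329×10^-5)(0.1202) = 4.00×10^-6 A.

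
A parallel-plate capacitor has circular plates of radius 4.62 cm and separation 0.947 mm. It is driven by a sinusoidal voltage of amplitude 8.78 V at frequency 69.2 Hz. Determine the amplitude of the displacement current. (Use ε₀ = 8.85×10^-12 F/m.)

2.39×10^-7 A

The displacement current equals the conduction current C dV/dt, which peaks at C V₀ ω.
With C = ε₀A/d = (8.85×10^-12)(6.706×10^-3)/(9.47×10^-4) = 6.267×10^-11 F and ω = 2πf = 434.8 rad/s, I_d,max = (6.267×10^-11)(8.78)(434.8) = 2.39×10^-7 A.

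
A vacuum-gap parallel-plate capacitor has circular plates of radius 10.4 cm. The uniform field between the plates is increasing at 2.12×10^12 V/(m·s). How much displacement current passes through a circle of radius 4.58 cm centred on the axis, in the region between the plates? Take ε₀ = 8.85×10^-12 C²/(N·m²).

0.124 A

Total displacement current: I_d = ε₀(πR²)(dE/dt) = (8.85×10^-12)(0.03398)(2.12×10^12) = 0.6375 A.
Since J_d is uniform, the enclosed fraction is (r/R)² = 0.1939, giving I_d,enc = 0.124 A.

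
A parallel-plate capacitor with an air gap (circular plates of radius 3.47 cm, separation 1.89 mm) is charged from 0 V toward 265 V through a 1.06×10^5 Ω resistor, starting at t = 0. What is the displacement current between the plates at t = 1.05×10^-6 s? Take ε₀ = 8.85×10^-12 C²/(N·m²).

C = ε₀A/d = (8.85×10^-12)(3.783×10^-3)/(1.89×10^-3) = 1.771×10^-11 F, so τ = RC = 1.877×10^-6 s.
The conduction current is I(t) = (V₀/R) e^(−t/τ), and the displacement current between the plates equals it.
t/τ = 0.5594; I_d = (265/1.06×10^5) · e^(−0.5594) = (2.500×10^-3)(0.5716) = 1.43×10^-3 A.

1.43×10^-3 A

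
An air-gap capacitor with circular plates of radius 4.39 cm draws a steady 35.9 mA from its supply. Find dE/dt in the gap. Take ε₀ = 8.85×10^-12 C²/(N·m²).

6.70×10^11 V/(m·s)

Charge continuity gives I_d = I = 0.0359 A between the plates.
Since I_d = ε₀ A dE/dt, dE/dt = I_d/(ε₀A) = (0.0359)/((8.85×10^-12)(6.055×10^-3)) = 6.70×10^11 V/(m·s).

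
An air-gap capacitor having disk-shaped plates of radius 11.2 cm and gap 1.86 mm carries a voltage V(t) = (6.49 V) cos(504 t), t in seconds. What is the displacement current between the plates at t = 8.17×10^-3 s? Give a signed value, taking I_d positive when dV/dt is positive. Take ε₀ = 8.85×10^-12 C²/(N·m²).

5.08×10^-7 A

dE/dt = (V₀ω/d)·−sin(ωt) with ωt = 4.11768 rad: (6.49)(504)(0.8283)/(1.86×10^-3) = 1.457×10^6 V/(m·s).
I_d = ε₀ A dE/dt = (8.85×10^-12)(0.03941)(1.457×10^6) = 5.08×10^-7 A.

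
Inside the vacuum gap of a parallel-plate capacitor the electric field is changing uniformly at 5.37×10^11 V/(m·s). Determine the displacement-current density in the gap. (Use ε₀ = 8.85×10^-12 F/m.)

4.75 A/m²

J_d = ε₀ dE/dt = (8.85×10^-12)(5.37×10^11) = 4.75 A/m².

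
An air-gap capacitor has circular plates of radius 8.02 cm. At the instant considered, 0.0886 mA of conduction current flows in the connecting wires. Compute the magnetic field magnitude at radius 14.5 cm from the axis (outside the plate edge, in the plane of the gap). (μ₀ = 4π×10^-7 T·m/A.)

1.22×10^-10 T

Between the plates the displacement current equals the wire current: I_d = 0.0886 mA = 8.86×10^-5 A.
With r > R the enclosed displacement current is the full I_d; B = μ₀ I_d / (2πr) = 1.22×10^-10 T.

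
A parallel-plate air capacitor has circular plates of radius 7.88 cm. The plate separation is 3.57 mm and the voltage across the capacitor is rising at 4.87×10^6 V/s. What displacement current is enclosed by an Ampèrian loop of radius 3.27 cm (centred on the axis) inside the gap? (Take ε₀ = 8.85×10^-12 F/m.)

With E = V/d, dE/dt = 1.364×10^9 V/(m·s) and πR² = 0.01951 m², giving I_d = ε₀ πR² dE/dt = 2.355×10^-4 A.
Through an area πr² the displacement current is I_d·(πr²/πR²) = I_d (r/R)² = 4.06×10^-5 A.

4.06×10^-5 A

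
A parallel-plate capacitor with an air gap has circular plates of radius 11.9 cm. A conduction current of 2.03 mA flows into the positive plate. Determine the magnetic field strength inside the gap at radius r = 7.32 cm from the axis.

Between the plates the displacement current equals the wire current: I_d = 2.03 mA = 2.03×10^-3 A.
For r < R the Ampère–Maxwell law gives B(2πr) = μ₀ I_d (r²/R²), so B = μ₀ I_d r/(2πR²) = (4π×10^-7)(2.03×10^-3)(0.0732)/(2π·0.119²) = 2.10×10^-9 T.

2.10×10^-9 T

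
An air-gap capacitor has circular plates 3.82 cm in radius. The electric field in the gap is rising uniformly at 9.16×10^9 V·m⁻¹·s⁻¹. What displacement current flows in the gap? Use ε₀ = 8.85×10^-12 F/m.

I_d = ε₀ A (dE/dt) = (8.85×10^-12)(4.584×10^-3 m²)(9.16×10^9) = 3.72×10^-4 A.

3.72×10^-4 A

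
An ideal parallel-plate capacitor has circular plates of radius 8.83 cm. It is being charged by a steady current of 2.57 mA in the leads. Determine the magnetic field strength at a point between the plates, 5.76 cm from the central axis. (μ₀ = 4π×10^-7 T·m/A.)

By continuity the displacement current in the gap matches the conduction current: I_d = 2.57×10^-3 A.
∮B·dl = μ₀ I_d,enc with I_d,enc = I_d r²/R² = 1.094×10^-3 A; so B = μ₀ I_d,enc/(2πr) = 3.80×10^-9 T.

3.80×10^-9 T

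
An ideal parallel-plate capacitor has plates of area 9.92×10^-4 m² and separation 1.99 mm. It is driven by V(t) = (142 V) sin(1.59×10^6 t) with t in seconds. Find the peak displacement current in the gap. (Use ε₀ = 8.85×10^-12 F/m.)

9.96×10^-4 A

C = ε₀A/d = (8.85×10^-12)(9.92×10^-4)/(1.99×10^-3) = 4.412×10^-12 F; ω = 1.59×10^6 rad/s.
I_d = C dV/dt, so |I_d|_max = C V₀ ω = (4.412×10^-12)(142)(1.59×10^6) = 9.96×10^-4 A.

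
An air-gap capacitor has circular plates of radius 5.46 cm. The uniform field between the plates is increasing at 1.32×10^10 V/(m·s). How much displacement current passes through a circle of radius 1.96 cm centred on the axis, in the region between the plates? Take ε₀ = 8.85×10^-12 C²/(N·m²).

Total displacement current: I_d = ε₀(πR²)(dE/dt) = (8.85×10^-12)(9.366×10^-3)(1.32×10^10) = 1.094×10^-3 A.
Through an area πr² the displacement current is I_d·(πr²/πR²) = I_d (r/R)² = 1.41×10^-4 A.

1.41×10^-4 A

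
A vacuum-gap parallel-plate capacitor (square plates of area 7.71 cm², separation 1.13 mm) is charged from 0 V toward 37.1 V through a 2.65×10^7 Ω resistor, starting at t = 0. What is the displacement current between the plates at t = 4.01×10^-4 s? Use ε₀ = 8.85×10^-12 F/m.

1.14×10^-7 A

With C = ε₀A/d = (8.85×10^-12)(7.71×10^-4)/(1.13×10^-3) = 6.038×10^-12 F, the time constant is τ = RC = 1.600×10^-4 s, so t/τ = 2.506 and e^(−t/τ) = 0.08159.
I_d = I_cond = (V₀/R) e^(−t/τ) = (1.400×10^-6)(0.08159) = 1.14×10^-7 A.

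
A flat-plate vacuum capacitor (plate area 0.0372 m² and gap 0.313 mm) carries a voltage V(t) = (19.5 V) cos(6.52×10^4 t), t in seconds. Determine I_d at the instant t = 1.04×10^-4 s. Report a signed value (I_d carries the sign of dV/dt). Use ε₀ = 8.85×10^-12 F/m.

-6.38×10^-4 A

C = ε₀A/d = (8.85×10^-12)(0.0372)/(3.13×10^-4) = 1.052×10^-9 F. dV/dt = V₀ω·−sin(ωt); at ωt = 6.7808 rad this factor is -0.4773.
I_d = C dV/dt = (1.052×10^-9)(19.5)(6.52×10^4)(-0.4773) = -6.38×10^-4 A.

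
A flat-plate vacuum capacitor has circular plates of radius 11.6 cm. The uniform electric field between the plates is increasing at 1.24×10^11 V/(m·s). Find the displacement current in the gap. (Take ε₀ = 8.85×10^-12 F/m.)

I_d = ε₀ A (dE/dt) = (8.85×10^-12)(0.04227 m²)(1.24×10^11) = 0.0464 A.

0.0464 A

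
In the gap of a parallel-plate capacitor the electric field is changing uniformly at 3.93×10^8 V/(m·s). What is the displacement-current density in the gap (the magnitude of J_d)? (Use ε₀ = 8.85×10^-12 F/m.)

J_d = ε₀ ∂E/∂t, so J_d = 3.48×10^-3 A/m².

3.48×10^-3 A/m²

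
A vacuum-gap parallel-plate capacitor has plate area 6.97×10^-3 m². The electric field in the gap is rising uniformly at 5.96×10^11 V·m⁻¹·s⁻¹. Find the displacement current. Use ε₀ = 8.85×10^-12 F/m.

0.0368 A

The displacement current is ε₀ times dΦ_E/dt = ε₀ A dE/dt = (8.85×10^-12)(6.97×10^-3)(5.96×10^11) = 0.0368 A.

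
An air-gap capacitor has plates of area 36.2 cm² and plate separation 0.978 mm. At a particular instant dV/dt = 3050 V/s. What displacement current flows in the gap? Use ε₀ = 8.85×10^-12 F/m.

9.99×10^-8 A

The displacement current equals the charging current C dV/dt. With C = ε₀A/d = (8.85×10^-12)(3.62×10^-3)/(9.78×10^-4) = 3.276×10^-11 F, I_d = (3.276×10^-11)(3050) = 9.99×10^-8 A.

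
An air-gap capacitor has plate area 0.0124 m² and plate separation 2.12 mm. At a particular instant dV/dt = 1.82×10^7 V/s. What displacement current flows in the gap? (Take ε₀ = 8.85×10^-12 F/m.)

9.42×10^-4 A

E = V/d so dE/dt = (dV/dt)/d = 8.585×10^9 V/(m·s), and I_d = ε₀ A dE/dt = (8.85×10^-12)(0.0124)(8.585×10^9) = 9.42×10^-4 A.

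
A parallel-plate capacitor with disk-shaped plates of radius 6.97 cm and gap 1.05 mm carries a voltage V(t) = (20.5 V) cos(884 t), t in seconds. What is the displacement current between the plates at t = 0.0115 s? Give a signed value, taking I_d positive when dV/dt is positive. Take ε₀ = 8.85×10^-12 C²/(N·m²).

1.57×10^-6 A

dE/dt = (V₀ω/d)·−sin(ωt) with ωt = 10.166 rad: (20.5)(884)(0.6752)/(1.05×10^-3) = 1.165×10^7 V/(m·s).
I_d = ε₀ A dE/dt = (8.85×10^-12)(0.01526)(1.165×10^7) = 1.57×10^-6 A.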